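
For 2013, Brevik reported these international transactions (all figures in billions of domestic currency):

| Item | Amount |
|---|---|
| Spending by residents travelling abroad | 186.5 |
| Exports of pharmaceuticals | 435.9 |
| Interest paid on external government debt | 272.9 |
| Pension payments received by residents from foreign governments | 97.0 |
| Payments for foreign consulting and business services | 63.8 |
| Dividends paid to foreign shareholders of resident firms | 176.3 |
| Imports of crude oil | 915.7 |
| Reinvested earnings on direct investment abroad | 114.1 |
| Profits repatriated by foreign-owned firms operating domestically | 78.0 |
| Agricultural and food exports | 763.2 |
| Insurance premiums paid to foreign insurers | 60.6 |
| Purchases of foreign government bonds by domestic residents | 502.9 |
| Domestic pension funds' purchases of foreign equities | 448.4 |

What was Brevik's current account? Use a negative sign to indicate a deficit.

-343.6

Goods: 763.2 + 435.9 - 915.7 = 283.4
Services: -63.8 - 60.6 - 186.5 = -310.9
Primary income: 114.1 - 176.3 - 272.9 - 78.0 = -413.1
Secondary income: 97.0
Current account = 283.4 + (-310.9) + (-413.1) + 97.0 = -343.6
(Excluded from the current account — financial account: purchases of foreign government bonds by domestic residents 502.9, domestic pension funds' purchases of foreign equities 448.4.)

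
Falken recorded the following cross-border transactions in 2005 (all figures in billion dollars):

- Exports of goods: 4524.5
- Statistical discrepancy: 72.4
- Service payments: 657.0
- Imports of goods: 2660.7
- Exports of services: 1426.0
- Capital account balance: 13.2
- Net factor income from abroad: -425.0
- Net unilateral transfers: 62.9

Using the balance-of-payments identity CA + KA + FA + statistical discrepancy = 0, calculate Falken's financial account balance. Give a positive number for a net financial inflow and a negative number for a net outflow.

-2356.3

Goods balance = 4524.5 - 2660.7 = 1863.8
Services balance = 1426.0 - 657.0 = 769.0
Trade balance (goods + services) = 1863.8 + 769.0 = 2632.8
Net primary income = -425.0
Net secondary income = 62.9
Current account = 2632.8 + (-425.0) + 62.9 = 2270.7
Financial account = -(2270.7 + 13.2 + 72.4) = -2356.3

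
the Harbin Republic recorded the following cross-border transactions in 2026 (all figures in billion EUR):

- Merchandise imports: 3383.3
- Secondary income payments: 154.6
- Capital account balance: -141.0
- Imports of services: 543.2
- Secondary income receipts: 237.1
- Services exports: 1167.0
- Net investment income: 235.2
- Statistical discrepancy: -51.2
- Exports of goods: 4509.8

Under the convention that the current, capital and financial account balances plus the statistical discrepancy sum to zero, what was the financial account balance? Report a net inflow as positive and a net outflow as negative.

Goods balance = 4509.8 - 3383.3 = 1126.5
Services balance = 1167.0 - 543.2 = 623.8
Trade balance (goods + services) = 1126.5 + 623.8 = 1750.3
Net primary income = 235.2
Net secondary income = 237.1 - 154.6 = 82.5
Current account = 1750.3 + 235.2 + 82.5 = 2068.0
Financial account = -(2068.0 + (-141.0) + (-51.2)) = -1875.8

-1875.8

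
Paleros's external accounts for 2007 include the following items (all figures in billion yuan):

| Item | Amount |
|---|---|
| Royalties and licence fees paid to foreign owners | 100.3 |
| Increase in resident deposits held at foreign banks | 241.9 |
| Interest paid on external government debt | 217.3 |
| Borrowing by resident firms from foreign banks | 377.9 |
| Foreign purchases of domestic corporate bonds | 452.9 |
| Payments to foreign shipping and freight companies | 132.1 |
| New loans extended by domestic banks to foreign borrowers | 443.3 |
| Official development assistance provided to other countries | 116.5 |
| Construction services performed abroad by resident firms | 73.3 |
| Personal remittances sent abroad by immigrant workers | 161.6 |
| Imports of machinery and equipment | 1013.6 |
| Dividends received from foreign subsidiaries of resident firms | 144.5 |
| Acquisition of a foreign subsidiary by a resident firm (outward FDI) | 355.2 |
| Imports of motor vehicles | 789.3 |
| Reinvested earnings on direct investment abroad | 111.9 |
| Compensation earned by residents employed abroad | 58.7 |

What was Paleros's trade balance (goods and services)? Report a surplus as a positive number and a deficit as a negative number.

Goods: -1013.6 - 789.3 = -1802.9
Services: 73.3 - 100.3 - 132.1 = -159.1
Trade balance = -1802.9 + (-159.1) = -1962.0
(Excluded from the trade balance — financial account: increase in resident deposits held at foreign banks 241.9, borrowing by resident firms from foreign banks 377.9, foreign purchases of domestic corporate bonds 452.9, new loans extended by domestic banks to foreign borrowers 443.3, acquisition of a foreign subsidiary by a resident firm (outward FDI) 355.2; primary income: interest paid on external government debt 217.3, dividends received from foreign subsidiaries of resident firms 144.5, reinvested earnings on direct investment abroad 111.9, compensation earned by residents employed abroad 58.7; secondary income: official development assistance provided to other countries 116.5, personal remittances sent abroad by immigrant workers 161.6.)

-1962.0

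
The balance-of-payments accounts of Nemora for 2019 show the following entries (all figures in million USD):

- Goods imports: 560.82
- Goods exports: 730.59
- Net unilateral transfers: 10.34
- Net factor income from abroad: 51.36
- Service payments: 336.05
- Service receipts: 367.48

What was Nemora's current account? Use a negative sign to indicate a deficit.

Goods balance = 730.59 - 560.82 = 169.77
Services balance = 367.48 - 336.05 = 31.43
Trade balance (goods + services) = 169.77 + 31.43 = 201.20
Net primary income = 51.36
Net secondary income = 10.34
Current account = 201.20 + 51.36 + 10.34 = 262.90

262.90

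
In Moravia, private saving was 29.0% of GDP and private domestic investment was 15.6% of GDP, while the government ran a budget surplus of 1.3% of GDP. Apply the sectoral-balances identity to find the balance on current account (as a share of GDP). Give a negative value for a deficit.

14.7

By the sectoral-balances identity, CA = (S_private - I) + (T - G).
Private balance = 29.0 - 15.6 = 13.4
Government balance (T - G) = 1.3
CA = 13.4 + 1.3 = 14.7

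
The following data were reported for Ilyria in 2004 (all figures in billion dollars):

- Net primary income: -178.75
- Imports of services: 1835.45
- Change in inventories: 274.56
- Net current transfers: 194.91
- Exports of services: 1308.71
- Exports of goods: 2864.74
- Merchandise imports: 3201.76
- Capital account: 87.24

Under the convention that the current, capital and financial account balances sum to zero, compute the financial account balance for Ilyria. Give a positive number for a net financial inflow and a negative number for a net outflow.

760.36

Goods balance = 2864.74 - 3201.76 = -337.02
Services balance = 1308.71 - 1835.45 = -526.74
Trade balance (goods + services) = -337.02 + (-526.74) = -863.76
Net primary income = -178.75
Net secondary income = 194.91
Current account = -863.76 + (-178.75) + 194.91 = -847.60
Financial account = -(-847.60 + 87.24) = 760.36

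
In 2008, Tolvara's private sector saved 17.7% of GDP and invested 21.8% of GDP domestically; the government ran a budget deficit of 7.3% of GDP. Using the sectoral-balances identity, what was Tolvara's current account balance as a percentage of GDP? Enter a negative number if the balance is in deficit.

By the sectoral-balances identity, CA = (S_private - I) + (T - G).
Private balance = 17.7 - 21.8 = -4.1
Government balance (T - G) = -7.3
CA = -4.1 + (-7.3) = -11.4

-11.4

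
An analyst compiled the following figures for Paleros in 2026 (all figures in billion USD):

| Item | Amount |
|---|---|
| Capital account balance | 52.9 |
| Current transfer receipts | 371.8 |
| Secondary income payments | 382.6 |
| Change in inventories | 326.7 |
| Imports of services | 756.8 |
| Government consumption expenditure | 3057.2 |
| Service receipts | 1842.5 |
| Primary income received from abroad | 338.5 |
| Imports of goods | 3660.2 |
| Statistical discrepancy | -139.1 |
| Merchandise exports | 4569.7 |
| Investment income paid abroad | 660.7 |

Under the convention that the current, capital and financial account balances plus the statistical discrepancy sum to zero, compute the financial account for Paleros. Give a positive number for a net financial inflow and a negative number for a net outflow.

-1576.0

Goods balance = 4569.7 - 3660.2 = 909.5
Services balance = 1842.5 - 756.8 = 1085.7
Trade balance (goods + services) = 909.5 + 1085.7 = 1995.2
Net primary income = 338.5 - 660.7 = -322.2
Net secondary income = 371.8 - 382.6 = -10.8
Current account = 1995.2 + (-322.2) + (-10.8) = 1662.2
Financial account = -(1662.2 + 52.9 + (-139.1)) = -1576.0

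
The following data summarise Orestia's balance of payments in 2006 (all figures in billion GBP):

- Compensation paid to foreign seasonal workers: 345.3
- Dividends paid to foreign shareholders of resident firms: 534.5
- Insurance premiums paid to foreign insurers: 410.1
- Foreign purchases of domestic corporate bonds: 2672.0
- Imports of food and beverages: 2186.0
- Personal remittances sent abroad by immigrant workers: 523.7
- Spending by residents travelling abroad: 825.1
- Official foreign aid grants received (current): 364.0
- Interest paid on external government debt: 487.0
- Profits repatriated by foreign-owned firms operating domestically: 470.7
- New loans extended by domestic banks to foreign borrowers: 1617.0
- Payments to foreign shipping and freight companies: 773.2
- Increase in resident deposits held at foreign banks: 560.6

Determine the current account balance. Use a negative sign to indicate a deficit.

-6191.6

Goods: -2186.0
Services: -825.1 - 773.2 - 410.1 = -2008.4
Primary income: -534.5 - 470.7 - 345.3 - 487.0 = -1837.5
Secondary income: 364.0 - 523.7 = -159.7
Current account = (-2186.0) + (-2008.4) + (-1837.5) + (-159.7) = -6191.6
(Excluded from the current account — financial account: foreign purchases of domestic corporate bonds 2672.0, new loans extended by domestic banks to foreign borrowers 1617.0, increase in resident deposits held at foreign banks 560.6.)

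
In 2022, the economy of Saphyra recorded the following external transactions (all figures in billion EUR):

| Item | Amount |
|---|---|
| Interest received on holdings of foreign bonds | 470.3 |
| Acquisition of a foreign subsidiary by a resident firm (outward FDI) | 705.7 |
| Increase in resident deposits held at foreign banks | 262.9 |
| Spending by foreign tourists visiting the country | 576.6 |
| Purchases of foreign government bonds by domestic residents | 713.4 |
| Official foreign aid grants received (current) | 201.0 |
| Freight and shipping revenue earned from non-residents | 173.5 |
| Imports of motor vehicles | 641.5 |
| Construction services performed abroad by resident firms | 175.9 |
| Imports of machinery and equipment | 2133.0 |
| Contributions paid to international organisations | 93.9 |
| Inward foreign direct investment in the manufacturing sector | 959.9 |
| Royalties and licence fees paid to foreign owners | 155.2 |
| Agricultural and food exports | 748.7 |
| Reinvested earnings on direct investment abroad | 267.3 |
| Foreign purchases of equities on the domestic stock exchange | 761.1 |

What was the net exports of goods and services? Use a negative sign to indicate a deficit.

Goods: -2133.0 - 641.5 + 748.7 = -2025.8
Services: 175.9 + 173.5 - 155.2 + 576.6 = 770.8
Trade balance = -2025.8 + 770.8 = -1255.0
(Excluded from the trade balance — primary income: interest received on holdings of foreign bonds 470.3, reinvested earnings on direct investment abroad 267.3; financial account: acquisition of a foreign subsidiary by a resident firm (outward FDI) 705.7, increase in resident deposits held at foreign banks 262.9, purchases of foreign government bonds by domestic residents 713.4, inward foreign direct investment in the manufacturing sector 959.9, foreign purchases of equities on the domestic stock exchange 761.1; secondary income: official foreign aid grants received (current) 201.0, contributions paid to international organisations 93.9.)

-1255.0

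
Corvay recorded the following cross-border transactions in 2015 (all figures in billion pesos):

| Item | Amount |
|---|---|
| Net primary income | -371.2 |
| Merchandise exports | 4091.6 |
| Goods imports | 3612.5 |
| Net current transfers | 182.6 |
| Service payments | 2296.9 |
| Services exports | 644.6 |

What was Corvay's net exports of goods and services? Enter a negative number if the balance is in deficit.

-1173.2

Goods balance = 4091.6 - 3612.5 = 479.1
Services balance = 644.6 - 2296.9 = -1652.3
Trade balance (goods + services) = 479.1 + (-1652.3) = -1173.2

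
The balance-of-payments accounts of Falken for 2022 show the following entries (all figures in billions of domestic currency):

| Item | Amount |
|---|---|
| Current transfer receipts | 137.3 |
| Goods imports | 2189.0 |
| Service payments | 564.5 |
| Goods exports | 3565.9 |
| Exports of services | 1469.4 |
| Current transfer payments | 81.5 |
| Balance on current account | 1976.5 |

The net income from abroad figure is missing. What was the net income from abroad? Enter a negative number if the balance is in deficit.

-361.1

Current account = goods balance + services balance + net primary income + net secondary income
Sum of the known components = 2337.6
Net income from abroad = CA - (known components) = 1976.5 - 2337.6 = -361.1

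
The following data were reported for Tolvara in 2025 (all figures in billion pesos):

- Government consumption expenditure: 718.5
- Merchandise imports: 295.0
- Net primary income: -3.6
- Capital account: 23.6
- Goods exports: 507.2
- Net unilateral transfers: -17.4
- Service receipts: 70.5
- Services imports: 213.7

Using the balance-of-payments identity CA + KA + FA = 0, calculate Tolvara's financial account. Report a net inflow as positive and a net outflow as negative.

-71.6

Goods balance = 507.2 - 295.0 = 212.2
Services balance = 70.5 - 213.7 = -143.2
Trade balance (goods + services) = 212.2 + (-143.2) = 69.0
Net primary income = -3.6
Net secondary income = -17.4
Current account = 69.0 + (-3.6) + (-17.4) = 48.0
Financial account = -(48.0 + 23.6) = -71.6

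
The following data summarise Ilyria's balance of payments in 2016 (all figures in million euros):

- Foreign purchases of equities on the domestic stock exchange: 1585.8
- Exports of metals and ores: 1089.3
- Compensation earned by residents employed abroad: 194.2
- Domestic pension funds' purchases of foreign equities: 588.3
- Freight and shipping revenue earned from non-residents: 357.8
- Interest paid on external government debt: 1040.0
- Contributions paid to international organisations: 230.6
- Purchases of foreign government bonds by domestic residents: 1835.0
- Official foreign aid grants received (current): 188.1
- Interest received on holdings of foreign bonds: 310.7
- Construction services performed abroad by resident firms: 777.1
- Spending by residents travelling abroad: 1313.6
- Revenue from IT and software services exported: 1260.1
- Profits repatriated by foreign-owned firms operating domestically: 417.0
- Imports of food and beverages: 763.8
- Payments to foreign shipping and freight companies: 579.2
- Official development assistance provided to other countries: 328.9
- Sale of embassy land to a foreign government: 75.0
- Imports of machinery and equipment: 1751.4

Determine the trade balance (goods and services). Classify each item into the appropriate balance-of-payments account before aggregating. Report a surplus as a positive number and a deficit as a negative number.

Goods: -763.8 + 1089.3 - 1751.4 = -1425.9
Services: 777.1 + 357.8 - 579.2 + 1260.1 - 1313.6 = 502.2
Trade balance = -1425.9 + 502.2 = -923.7
(Excluded from the trade balance — financial account: foreign purchases of equities on the domestic stock exchange 1585.8, domestic pension funds' purchases of foreign equities 588.3, purchases of foreign government bonds by domestic residents 1835.0; primary income: compensation earned by residents employed abroad 194.2, interest paid on external government debt 1040.0, interest received on holdings of foreign bonds 310.7, profits repatriated by foreign-owned firms operating domestically 417.0; secondary income: contributions paid to international organisations 230.6, official foreign aid grants received (current) 188.1, official development assistance provided to other countries 328.9; capital account: sale of embassy land to a foreign government 75.0.)

-923.7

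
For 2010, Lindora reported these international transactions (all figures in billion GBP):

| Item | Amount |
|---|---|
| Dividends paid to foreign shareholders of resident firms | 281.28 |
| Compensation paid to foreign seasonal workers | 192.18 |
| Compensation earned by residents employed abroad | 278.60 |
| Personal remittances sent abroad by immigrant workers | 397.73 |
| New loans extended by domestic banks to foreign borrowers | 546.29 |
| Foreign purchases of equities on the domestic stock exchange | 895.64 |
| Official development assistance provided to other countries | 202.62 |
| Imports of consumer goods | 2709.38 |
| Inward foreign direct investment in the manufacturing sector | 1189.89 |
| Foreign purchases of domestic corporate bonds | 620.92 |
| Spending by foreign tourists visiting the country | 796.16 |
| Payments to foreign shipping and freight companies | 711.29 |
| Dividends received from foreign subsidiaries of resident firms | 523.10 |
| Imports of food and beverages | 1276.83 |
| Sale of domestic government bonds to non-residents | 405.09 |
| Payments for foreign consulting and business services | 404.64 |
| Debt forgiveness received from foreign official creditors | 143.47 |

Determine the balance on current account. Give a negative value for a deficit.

Goods: -2709.38 - 1276.83 = -3986.21
Services: 796.16 - 711.29 - 404.64 = -319.77
Primary income: 523.10 - 192.18 + 278.60 - 281.28 = 328.24
Secondary income: -202.62 - 397.73 = -600.35
Current account = (-3986.21) + (-319.77) + 328.24 + (-600.35) = -4578.09
(Excluded from the current account — financial account: new loans extended by domestic banks to foreign borrowers 546.29, foreign purchases of equities on the domestic stock exchange 895.64, inward foreign direct investment in the manufacturing sector 1189.89, foreign purchases of domestic corporate bonds 620.92, sale of domestic government bonds to non-residents 405.09; capital account: debt forgiveness received from foreign official creditors 143.47.)

-4578.09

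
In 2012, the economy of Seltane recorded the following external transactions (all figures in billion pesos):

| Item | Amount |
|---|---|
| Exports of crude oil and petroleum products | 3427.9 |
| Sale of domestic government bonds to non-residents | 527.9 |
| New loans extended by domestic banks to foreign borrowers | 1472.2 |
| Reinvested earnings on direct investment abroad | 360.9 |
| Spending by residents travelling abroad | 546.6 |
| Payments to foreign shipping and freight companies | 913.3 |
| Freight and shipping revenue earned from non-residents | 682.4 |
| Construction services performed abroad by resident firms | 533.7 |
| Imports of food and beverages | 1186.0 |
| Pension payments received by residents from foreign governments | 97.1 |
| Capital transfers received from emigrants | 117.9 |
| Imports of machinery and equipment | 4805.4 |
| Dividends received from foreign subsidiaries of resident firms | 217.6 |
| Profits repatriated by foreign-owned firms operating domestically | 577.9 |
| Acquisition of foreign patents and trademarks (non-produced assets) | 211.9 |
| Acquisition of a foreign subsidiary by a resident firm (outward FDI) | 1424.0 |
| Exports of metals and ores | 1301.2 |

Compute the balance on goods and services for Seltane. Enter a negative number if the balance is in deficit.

Goods: -4805.4 - 1186.0 + 1301.2 + 3427.9 = -1262.3
Services: -546.6 + 682.4 - 913.3 + 533.7 = -243.8
Trade balance = -1262.3 + (-243.8) = -1506.1
(Excluded from the trade balance — financial account: sale of domestic government bonds to non-residents 527.9, new loans extended by domestic banks to foreign borrowers 1472.2, acquisition of a foreign subsidiary by a resident firm (outward FDI) 1424.0; primary income: reinvested earnings on direct investment abroad 360.9, dividends received from foreign subsidiaries of resident firms 217.6, profits repatriated by foreign-owned firms operating domestically 577.9; secondary income: pension payments received by residents from foreign governments 97.1; capital account: capital transfers received from emigrants 117.9, acquisition of foreign patents and trademarks (non-produced assets) 211.9.)

-1506.1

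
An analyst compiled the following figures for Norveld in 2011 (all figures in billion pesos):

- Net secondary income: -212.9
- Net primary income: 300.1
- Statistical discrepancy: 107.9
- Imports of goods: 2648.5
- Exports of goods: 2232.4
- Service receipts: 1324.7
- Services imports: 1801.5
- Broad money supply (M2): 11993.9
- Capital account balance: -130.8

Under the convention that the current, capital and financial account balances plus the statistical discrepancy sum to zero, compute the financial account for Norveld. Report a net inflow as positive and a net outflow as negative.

Goods balance = 2232.4 - 2648.5 = -416.1
Services balance = 1324.7 - 1801.5 = -476.8
Trade balance (goods + services) = -416.1 + (-476.8) = -892.9
Net primary income = 300.1
Net secondary income = -212.9
Current account = -892.9 + 300.1 + (-212.9) = -805.7
Financial account = -(-805.7 + (-130.8) + 107.9) = 828.6

828.6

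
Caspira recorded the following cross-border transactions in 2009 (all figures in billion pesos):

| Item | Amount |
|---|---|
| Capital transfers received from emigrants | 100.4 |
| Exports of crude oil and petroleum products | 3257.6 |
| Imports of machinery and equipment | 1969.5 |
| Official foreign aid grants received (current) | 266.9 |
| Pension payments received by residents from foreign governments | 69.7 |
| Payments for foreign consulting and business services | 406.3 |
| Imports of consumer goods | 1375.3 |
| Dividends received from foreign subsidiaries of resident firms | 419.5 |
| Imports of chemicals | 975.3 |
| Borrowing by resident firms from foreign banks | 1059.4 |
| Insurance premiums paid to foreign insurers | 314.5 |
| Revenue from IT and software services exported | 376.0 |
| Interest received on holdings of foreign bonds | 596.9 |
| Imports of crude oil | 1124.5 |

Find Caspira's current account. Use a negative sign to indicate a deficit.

Goods: -1969.5 + 3257.6 - 975.3 - 1375.3 - 1124.5 = -2187.0
Services: -314.5 + 376.0 - 406.3 = -344.8
Primary income: 596.9 + 419.5 = 1016.4
Secondary income: 69.7 + 266.9 = 336.6
Current account = (-2187.0) + (-344.8) + 1016.4 + 336.6 = -1178.8
(Excluded from the current account — capital account: capital transfers received from emigrants 100.4; financial account: borrowing by resident firms from foreign banks 1059.4.)

-1178.8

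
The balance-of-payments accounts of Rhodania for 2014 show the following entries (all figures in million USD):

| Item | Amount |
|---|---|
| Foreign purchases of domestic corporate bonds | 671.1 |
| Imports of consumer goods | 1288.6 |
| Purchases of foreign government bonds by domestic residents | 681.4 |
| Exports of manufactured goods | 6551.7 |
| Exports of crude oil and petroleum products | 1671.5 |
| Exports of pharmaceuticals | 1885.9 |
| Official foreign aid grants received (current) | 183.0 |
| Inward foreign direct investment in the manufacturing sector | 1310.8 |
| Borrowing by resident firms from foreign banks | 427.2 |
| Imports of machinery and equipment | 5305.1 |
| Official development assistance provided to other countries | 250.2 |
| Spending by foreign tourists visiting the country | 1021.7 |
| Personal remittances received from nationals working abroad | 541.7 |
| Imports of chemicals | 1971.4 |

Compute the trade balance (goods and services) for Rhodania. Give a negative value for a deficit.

2565.7

Goods: -1288.6 + 6551.7 + 1885.9 + 1671.5 - 1971.4 - 5305.1 = 1544.0
Services: 1021.7
Trade balance = 1544.0 + 1021.7 = 2565.7
(Excluded from the trade balance — financial account: foreign purchases of domestic corporate bonds 671.1, purchases of foreign government bonds by domestic residents 681.4, inward foreign direct investment in the manufacturing sector 1310.8, borrowing by resident firms from foreign banks 427.2; secondary income: official foreign aid grants received (current) 183.0, official development assistance provided to other countries 250.2, personal remittances received from nationals working abroad 541.7.)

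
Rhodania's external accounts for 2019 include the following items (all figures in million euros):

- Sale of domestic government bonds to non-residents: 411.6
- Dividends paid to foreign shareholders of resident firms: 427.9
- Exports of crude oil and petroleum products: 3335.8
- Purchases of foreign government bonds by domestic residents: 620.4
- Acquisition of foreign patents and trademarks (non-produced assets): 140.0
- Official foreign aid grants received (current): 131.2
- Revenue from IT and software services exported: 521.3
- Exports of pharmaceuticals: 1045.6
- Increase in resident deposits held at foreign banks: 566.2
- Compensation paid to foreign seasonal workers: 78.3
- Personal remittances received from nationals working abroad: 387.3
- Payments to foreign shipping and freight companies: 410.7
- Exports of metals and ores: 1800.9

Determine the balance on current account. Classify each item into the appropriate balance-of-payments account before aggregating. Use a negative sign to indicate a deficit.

6305.2

Goods: 3335.8 + 1800.9 + 1045.6 = 6182.3
Services: 521.3 - 410.7 = 110.6
Primary income: -427.9 - 78.3 = -506.2
Secondary income: 131.2 + 387.3 = 518.5
Current account = 6182.3 + 110.6 + (-506.2) + 518.5 = 6305.2
(Excluded from the current account — financial account: sale of domestic government bonds to non-residents 411.6, purchases of foreign government bonds by domestic residents 620.4, increase in resident deposits held at foreign banks 566.2; capital account: acquisition of foreign patents and trademarks (non-produced assets) 140.0.)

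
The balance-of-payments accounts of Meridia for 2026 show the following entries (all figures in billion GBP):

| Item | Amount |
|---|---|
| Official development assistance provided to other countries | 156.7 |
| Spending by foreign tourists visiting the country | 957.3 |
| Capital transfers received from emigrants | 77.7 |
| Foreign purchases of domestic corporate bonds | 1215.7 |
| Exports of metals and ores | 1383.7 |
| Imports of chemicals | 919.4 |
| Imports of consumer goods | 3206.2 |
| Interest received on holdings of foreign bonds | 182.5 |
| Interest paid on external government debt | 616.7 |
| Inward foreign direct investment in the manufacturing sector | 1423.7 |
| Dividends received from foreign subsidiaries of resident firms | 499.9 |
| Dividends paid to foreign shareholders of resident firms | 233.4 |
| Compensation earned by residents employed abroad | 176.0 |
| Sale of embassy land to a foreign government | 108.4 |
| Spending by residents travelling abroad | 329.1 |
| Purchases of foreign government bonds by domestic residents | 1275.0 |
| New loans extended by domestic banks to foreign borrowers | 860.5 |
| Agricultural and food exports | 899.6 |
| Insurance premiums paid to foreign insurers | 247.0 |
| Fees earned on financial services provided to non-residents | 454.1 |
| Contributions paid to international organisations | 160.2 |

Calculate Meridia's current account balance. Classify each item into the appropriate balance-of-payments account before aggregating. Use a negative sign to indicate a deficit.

-1315.6

Goods: 1383.7 - 3206.2 + 899.6 - 919.4 = -1842.3
Services: -329.1 + 454.1 + 957.3 - 247.0 = 835.3
Primary income: 499.9 - 233.4 + 176.0 - 616.7 + 182.5 = 8.3
Secondary income: -156.7 - 160.2 = -316.9
Current account = (-1842.3) + 835.3 + 8.3 + (-316.9) = -1315.6
(Excluded from the current account — capital account: capital transfers received from emigrants 77.7, sale of embassy land to a foreign government 108.4; financial account: foreign purchases of domestic corporate bonds 1215.7, inward foreign direct investment in the manufacturing sector 1423.7, purchases of foreign government bonds by domestic residents 1275.0, new loans extended by domestic banks to foreign borrowers 860.5.)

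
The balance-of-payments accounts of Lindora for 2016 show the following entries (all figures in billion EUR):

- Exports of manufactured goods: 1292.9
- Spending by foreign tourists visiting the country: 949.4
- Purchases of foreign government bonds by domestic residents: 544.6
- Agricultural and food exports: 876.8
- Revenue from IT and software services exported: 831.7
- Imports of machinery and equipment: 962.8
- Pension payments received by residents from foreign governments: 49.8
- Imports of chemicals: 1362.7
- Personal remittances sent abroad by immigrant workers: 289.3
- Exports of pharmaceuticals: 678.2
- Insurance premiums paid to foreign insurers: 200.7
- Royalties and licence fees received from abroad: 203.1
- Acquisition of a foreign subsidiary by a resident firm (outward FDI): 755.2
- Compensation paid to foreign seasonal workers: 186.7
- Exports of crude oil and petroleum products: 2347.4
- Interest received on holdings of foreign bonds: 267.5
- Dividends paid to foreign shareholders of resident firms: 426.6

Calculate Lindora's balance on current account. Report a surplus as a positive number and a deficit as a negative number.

Goods: 1292.9 + 678.2 - 962.8 + 876.8 - 1362.7 + 2347.4 = 2869.8
Services: -200.7 + 949.4 + 831.7 + 203.1 = 1783.5
Primary income: -186.7 - 426.6 + 267.5 = -345.8
Secondary income: 49.8 - 289.3 = -239.5
Current account = 2869.8 + 1783.5 + (-345.8) + (-239.5) = 4068.0
(Excluded from the current account — financial account: purchases of foreign government bonds by domestic residents 544.6, acquisition of a foreign subsidiary by a resident firm (outward FDI) 755.2.)

4068.0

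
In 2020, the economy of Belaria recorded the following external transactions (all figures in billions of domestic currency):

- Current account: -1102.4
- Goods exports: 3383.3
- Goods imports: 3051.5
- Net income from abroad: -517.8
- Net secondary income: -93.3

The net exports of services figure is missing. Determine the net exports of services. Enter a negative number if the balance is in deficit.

Current account = goods balance + services balance + net primary income + net secondary income
Sum of the known components = -279.3
Net exports of services = CA - (known components) = -1102.4 - (-279.3) = -823.1

-823.1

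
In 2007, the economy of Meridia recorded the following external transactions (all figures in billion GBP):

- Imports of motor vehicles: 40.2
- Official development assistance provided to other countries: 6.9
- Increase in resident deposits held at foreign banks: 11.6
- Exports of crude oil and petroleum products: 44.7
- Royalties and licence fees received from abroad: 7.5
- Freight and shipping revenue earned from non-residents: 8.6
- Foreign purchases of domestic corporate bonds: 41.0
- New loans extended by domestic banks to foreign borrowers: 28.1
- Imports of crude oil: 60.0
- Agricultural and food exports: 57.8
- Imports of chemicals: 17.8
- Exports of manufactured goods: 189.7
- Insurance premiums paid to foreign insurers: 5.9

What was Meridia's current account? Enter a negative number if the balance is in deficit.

177.5

Goods: 57.8 - 17.8 + 44.7 + 189.7 - 60.0 - 40.2 = 174.2
Services: -5.9 + 7.5 + 8.6 = 10.2
Secondary income: -6.9
Current account = 174.2 + 10.2 + (-6.9) = 177.5
(Excluded from the current account — financial account: increase in resident deposits held at foreign banks 11.6, foreign purchases of domestic corporate bonds 41.0, new loans extended by domestic banks to foreign borrowers 28.1.)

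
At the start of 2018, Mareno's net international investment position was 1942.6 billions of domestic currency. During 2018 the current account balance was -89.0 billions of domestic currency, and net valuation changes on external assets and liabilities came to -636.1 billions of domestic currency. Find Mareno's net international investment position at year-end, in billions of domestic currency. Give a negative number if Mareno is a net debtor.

Change in NIIP = current account + net valuation change = -89.0 + (-636.1) = -725.1
End-of-year NIIP = 1942.6 + (-725.1) = 1217.5

1217.5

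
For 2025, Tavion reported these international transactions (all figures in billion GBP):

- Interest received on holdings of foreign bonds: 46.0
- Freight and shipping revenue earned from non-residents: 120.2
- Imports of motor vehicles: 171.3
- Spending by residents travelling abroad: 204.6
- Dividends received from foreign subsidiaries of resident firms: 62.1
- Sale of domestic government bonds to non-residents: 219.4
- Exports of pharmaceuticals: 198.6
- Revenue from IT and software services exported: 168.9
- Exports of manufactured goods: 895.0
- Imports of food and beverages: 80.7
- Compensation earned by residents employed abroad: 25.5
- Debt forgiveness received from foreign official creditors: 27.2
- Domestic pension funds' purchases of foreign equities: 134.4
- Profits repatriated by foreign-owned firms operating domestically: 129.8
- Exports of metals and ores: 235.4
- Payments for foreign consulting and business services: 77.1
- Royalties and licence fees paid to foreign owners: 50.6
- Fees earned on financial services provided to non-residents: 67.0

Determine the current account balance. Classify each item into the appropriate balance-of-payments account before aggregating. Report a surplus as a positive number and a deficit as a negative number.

1104.6

Goods: 235.4 - 171.3 + 198.6 - 80.7 + 895.0 = 1077.0
Services: -50.6 + 67.0 + 168.9 + 120.2 - 204.6 - 77.1 = 23.8
Primary income: 62.1 + 46.0 + 25.5 - 129.8 = 3.8
Current account = 1077.0 + 23.8 + 3.8 = 1104.6
(Excluded from the current account — financial account: sale of domestic government bonds to non-residents 219.4, domestic pension funds' purchases of foreign equities 134.4; capital account: debt forgiveness received from foreign official creditors 27.2.)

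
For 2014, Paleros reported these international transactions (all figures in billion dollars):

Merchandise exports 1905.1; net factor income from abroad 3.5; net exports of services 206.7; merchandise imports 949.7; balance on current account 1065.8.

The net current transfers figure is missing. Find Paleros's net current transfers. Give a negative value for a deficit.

-99.8

Current account = goods balance + services balance + net primary income + net secondary income
Sum of the known components = 1165.6
Net current transfers = CA - (known components) = 1065.8 - 1165.6 = -99.8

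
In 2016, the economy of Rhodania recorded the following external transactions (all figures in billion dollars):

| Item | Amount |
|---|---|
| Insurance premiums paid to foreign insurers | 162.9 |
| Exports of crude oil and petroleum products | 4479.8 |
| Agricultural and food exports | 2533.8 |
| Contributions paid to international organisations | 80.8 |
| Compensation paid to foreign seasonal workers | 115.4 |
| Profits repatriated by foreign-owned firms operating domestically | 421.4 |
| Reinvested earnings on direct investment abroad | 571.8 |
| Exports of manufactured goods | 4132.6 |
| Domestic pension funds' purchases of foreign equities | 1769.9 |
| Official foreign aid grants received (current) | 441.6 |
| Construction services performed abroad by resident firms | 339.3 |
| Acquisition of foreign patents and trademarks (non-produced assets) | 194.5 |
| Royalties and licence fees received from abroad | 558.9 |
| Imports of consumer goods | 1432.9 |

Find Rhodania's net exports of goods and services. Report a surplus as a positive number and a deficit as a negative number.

10448.6

Goods: -1432.9 + 4132.6 + 2533.8 + 4479.8 = 9713.3
Services: 558.9 - 162.9 + 339.3 = 735.3
Trade balance = 9713.3 + 735.3 = 10448.6
(Excluded from the trade balance — secondary income: contributions paid to international organisations 80.8, official foreign aid grants received (current) 441.6; primary income: compensation paid to foreign seasonal workers 115.4, profits repatriated by foreign-owned firms operating domestically 421.4, reinvested earnings on direct investment abroad 571.8; financial account: domestic pension funds' purchases of foreign equities 1769.9; capital account: acquisition of foreign patents and trademarks (non-produced assets) 194.5.)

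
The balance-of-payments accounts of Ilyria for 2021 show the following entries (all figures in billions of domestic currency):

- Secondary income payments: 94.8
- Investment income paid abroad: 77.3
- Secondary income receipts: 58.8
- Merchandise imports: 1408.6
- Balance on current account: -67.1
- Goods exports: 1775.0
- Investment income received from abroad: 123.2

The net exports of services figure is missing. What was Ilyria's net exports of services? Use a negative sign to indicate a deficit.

-443.4

Current account = goods balance + services balance + net primary income + net secondary income
Sum of the known components = 376.3
Net exports of services = CA - (known components) = -67.1 - 376.3 = -443.4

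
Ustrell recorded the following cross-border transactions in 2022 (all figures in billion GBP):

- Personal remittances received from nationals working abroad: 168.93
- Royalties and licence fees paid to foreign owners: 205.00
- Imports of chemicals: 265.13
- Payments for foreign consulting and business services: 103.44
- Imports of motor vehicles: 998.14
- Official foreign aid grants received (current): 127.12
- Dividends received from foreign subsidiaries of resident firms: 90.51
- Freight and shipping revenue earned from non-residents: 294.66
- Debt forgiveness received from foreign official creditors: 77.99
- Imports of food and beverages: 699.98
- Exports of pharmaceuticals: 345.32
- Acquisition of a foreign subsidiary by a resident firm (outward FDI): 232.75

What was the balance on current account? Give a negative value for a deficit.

Goods: 345.32 - 998.14 - 699.98 - 265.13 = -1617.93
Services: 294.66 - 103.44 - 205.00 = -13.78
Primary income: 90.51
Secondary income: 168.93 + 127.12 = 296.05
Current account = (-1617.93) + (-13.78) + 90.51 + 296.05 = -1245.15
(Excluded from the current account — capital account: debt forgiveness received from foreign official creditors 77.99; financial account: acquisition of a foreign subsidiary by a resident firm (outward FDI) 232.75.)

-1245.15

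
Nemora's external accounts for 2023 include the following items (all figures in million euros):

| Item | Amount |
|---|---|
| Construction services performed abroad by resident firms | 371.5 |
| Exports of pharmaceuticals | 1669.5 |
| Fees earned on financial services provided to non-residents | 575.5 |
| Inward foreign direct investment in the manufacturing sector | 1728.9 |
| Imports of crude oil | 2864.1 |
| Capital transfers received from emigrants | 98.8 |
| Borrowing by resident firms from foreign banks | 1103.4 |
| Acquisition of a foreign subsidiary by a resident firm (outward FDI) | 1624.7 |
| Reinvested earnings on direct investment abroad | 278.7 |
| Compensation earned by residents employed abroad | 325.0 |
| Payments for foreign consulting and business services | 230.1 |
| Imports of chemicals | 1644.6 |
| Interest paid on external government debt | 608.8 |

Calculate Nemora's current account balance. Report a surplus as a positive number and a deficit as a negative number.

Goods: -1644.6 - 2864.1 + 1669.5 = -2839.2
Services: 575.5 + 371.5 - 230.1 = 716.9
Primary income: 325.0 - 608.8 + 278.7 = -5.1
Current account = (-2839.2) + 716.9 + (-5.1) = -2127.4
(Excluded from the current account — financial account: inward foreign direct investment in the manufacturing sector 1728.9, borrowing by resident firms from foreign banks 1103.4, acquisition of a foreign subsidiary by a resident firm (outward FDI) 1624.7; capital account: capital transfers received from emigrants 98.8.)

-2127.4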